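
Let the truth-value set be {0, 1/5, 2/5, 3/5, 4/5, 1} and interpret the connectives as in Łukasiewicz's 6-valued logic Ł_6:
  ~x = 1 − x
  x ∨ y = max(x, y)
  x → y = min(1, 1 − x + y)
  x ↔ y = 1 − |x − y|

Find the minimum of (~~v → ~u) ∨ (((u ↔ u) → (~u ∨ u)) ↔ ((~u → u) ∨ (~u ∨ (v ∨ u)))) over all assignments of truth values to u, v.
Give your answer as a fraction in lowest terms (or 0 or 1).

3/5

Take u = 2/5, v = 1:
~v = ~1 = 0
~~v = ~0 = 1
~u = ~2/5 = 3/5
~~v → ~u = 1 → 3/5 = 3/5
u ↔ u = 2/5 ↔ 2/5 = 1
~u = ~2/5 = 3/5
~u ∨ u = 3/5 ∨ 2/5 = 3/5
(u ↔ u) → (~u ∨ u) = 1 → 3/5 = 3/5
~u = ~2/5 = 3/5
~u → u = 3/5 → 2/5 = 4/5
~u = ~2/5 = 3/5
v ∨ u = 1 ∨ 2/5 = 1
~u ∨ (v ∨ u) = 3/5 ∨ 1 = 1
(~u → u) ∨ (~u ∨ (v ∨ u)) = 4/5 ∨ 1 = 1
((u ↔ u) → (~u ∨ u)) ↔ ((~u → u) ∨ (~u ∨ (v ∨ u))) = 3/5 ↔ 1 = 3/5
(~~v → ~u) ∨ (((u ↔ u) → (~u ∨ u)) ↔ ((~u → u) ∨ (~u ∨ (v ∨ u)))) = 3/5 ∨ 3/5 = 3/5
No assignment yields a value below 3/5, so this is the minimum.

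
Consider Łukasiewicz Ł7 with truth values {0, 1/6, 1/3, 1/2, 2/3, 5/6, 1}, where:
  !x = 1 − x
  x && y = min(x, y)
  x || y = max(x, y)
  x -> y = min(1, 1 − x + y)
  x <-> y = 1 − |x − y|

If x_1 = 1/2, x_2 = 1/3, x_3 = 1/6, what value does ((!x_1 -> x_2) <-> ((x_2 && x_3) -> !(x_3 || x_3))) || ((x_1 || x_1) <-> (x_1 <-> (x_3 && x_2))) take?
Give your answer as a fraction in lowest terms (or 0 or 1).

!x_1 = !1/2 = 1/2
!x_1 -> x_2 = 1/2 -> 1/3 = 5/6
x_2 && x_3 = 1/3 && 1/6 = 1/6
x_3 || x_3 = 1/6 || 1/6 = 1/6
!(x_3 || x_3) = !1/6 = 5/6
(x_2 && x_3) -> !(x_3 || x_3) = 1/6 -> 5/6 = 1
(!x_1 -> x_2) <-> ((x_2 && x_3) -> !(x_3 || x_3)) = 5/6 <-> 1 = 5/6
x_1 || x_1 = 1/2 || 1/2 = 1/2
x_3 && x_2 = 1/6 && 1/3 = 1/6
x_1 <-> (x_3 && x_2) = 1/2 <-> 1/6 = 2/3
(x_1 || x_1) <-> (x_1 <-> (x_3 && x_2)) = 1/2 <-> 2/3 = 5/6
((!x_1 -> x_2) <-> ((x_2 && x_3) -> !(x_3 || x_3))) || ((x_1 || x_1) <-> (x_1 <-> (x_3 && x_2))) = 5/6 || 5/6 = 5/6

5/6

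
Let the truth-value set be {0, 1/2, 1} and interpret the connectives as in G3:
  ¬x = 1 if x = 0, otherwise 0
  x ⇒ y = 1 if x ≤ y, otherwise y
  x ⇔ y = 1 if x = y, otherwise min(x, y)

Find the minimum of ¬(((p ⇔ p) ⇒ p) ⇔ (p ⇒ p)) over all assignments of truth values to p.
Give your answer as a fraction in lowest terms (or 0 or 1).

0

Take p = 1/2:
p ⇔ p = 1/2 ⇔ 1/2 = 1
(p ⇔ p) ⇒ p = 1 ⇒ 1/2 = 1/2
p ⇒ p = 1/2 ⇒ 1/2 = 1
((p ⇔ p) ⇒ p) ⇔ (p ⇒ p) = 1/2 ⇔ 1 = 1/2
¬(((p ⇔ p) ⇒ p) ⇔ (p ⇒ p)) = ¬1/2 = 0
No assignment yields a value below 0, so this is the minimum.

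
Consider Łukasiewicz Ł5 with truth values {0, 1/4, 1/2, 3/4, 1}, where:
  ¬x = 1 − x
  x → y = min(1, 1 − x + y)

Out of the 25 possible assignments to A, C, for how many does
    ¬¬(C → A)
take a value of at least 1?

value 1: 15 assignments (counts)
value 3/4: 4 assignments
value 1/2: 3 assignments
value 1/4: 2 assignments
value 0: 1 assignment
So 15 of the 25 assignments meet the threshold.

15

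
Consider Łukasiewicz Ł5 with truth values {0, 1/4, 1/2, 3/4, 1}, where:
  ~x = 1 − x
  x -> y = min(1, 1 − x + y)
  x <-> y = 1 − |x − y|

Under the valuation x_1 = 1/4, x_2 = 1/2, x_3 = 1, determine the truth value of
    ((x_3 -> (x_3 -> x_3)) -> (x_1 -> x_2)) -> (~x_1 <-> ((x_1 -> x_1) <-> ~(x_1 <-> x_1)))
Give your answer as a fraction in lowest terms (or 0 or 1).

1/4

x_3 -> x_3 = 1 -> 1 = 1
x_3 -> (x_3 -> x_3) = 1 -> 1 = 1
x_1 -> x_2 = 1/4 -> 1/2 = 1
(x_3 -> (x_3 -> x_3)) -> (x_1 -> x_2) = 1 -> 1 = 1
~x_1 = ~1/4 = 3/4
x_1 -> x_1 = 1/4 -> 1/4 = 1
x_1 <-> x_1 = 1/4 <-> 1/4 = 1
~(x_1 <-> x_1) = ~1 = 0
(x_1 -> x_1) <-> ~(x_1 <-> x_1) = 1 <-> 0 = 0
~x_1 <-> ((x_1 -> x_1) <-> ~(x_1 <-> x_1)) = 3/4 <-> 0 = 1/4
((x_3 -> (x_3 -> x_3)) -> (x_1 -> x_2)) -> (~x_1 <-> ((x_1 -> x_1) <-> ~(x_1 <-> x_1))) = 1 -> 1/4 = 1/4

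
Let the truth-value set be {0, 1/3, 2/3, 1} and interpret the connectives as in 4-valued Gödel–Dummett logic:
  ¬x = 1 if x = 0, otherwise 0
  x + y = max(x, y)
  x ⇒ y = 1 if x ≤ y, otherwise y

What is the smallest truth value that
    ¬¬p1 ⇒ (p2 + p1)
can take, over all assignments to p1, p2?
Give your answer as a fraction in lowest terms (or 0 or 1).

1/3

Take p1 = 1/3, p2 = 0:
¬p1 = ¬1/3 = 0
¬¬p1 = ¬0 = 1
p2 + p1 = 0 + 1/3 = 1/3
¬¬p1 ⇒ (p2 + p1) = 1 ⇒ 1/3 = 1/3
No assignment yields a value below 1/3, so this is the minimum.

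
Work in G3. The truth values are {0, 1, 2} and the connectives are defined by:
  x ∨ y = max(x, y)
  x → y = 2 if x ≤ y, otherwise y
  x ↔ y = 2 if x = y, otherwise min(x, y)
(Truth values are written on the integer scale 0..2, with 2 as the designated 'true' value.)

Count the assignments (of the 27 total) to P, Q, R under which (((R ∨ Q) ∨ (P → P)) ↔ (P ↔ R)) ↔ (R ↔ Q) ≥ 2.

value 2: 11 assignments (counts)
value 1: 4 assignments
value 0: 12 assignments
So 11 of the 27 assignments meet the threshold.

11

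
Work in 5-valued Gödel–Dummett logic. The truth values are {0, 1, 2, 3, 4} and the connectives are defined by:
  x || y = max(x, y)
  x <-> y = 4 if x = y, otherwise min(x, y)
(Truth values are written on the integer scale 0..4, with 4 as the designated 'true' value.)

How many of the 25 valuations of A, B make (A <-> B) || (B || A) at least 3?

19

value 4: 13 assignments (counts)
value 3: 6 assignments (counts)
value 2: 4 assignments
value 1: 2 assignments
So 19 of the 25 assignments meet the threshold.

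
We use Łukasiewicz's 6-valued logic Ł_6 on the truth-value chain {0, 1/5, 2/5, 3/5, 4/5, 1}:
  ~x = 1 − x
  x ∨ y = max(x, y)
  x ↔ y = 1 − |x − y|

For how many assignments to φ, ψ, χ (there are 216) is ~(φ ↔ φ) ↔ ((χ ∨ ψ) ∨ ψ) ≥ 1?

6

value 1: 6 assignments (counts)
value 4/5: 18 assignments
value 3/5: 30 assignments
value 2/5: 42 assignments
value 1/5: 54 assignments
value 0: 66 assignments
So 6 of the 216 assignments meet the threshold.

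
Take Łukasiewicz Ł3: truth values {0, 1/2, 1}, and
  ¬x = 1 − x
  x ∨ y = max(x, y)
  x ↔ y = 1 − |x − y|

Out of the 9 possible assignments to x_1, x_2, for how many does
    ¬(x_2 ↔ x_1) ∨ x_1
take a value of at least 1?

x_1 = 0, x_2 = 0 ↦ 0  <
x_1 = 0, x_2 = 1/2 ↦ 1/2  <
x_1 = 0, x_2 = 1 ↦ 1  ≥
x_1 = 1/2, x_2 = 0 ↦ 1/2  <
x_1 = 1/2, x_2 = 1/2 ↦ 1/2  <
x_1 = 1/2, x_2 = 1 ↦ 1/2  <
x_1 = 1, x_2 = 0 ↦ 1  ≥
x_1 = 1, x_2 = 1/2 ↦ 1  ≥
x_1 = 1, x_2 = 1 ↦ 1  ≥
So 4 of the 9 assignments meet the threshold.

4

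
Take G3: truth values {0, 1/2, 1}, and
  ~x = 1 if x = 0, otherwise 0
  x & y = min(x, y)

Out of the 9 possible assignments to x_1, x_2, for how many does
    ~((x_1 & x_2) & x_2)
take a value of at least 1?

5

x_1 = 0, x_2 = 0 ↦ 1  ≥
x_1 = 0, x_2 = 1/2 ↦ 1  ≥
x_1 = 0, x_2 = 1 ↦ 1  ≥
x_1 = 1/2, x_2 = 0 ↦ 1  ≥
x_1 = 1/2, x_2 = 1/2 ↦ 0  <
x_1 = 1/2, x_2 = 1 ↦ 0  <
x_1 = 1, x_2 = 0 ↦ 1  ≥
x_1 = 1, x_2 = 1/2 ↦ 0  <
x_1 = 1, x_2 = 1 ↦ 0  <
So 5 of the 9 assignments meet the threshold.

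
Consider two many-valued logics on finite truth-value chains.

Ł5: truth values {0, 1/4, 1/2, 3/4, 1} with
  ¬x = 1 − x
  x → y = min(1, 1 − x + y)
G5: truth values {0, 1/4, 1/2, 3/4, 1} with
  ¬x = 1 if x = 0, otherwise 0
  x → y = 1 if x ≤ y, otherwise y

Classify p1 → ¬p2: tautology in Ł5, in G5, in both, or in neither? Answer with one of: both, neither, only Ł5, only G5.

neither

In Ł5: at p1 = 1/4, p2 = 1 the value is 3/4 — not a tautology.
In G5: at p1 = 1/4, p2 = 1/4 the value is 0 — not a tautology.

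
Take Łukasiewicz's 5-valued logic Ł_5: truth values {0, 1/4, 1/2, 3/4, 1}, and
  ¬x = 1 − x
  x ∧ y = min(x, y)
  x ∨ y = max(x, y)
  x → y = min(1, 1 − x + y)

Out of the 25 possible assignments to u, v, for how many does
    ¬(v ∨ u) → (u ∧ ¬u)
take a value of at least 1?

value 1: 18 assignments (counts)
value 3/4: 2 assignments
value 1/2: 3 assignments
value 1/4: 1 assignment
value 0: 1 assignment
So 18 of the 25 assignments meet the threshold.

18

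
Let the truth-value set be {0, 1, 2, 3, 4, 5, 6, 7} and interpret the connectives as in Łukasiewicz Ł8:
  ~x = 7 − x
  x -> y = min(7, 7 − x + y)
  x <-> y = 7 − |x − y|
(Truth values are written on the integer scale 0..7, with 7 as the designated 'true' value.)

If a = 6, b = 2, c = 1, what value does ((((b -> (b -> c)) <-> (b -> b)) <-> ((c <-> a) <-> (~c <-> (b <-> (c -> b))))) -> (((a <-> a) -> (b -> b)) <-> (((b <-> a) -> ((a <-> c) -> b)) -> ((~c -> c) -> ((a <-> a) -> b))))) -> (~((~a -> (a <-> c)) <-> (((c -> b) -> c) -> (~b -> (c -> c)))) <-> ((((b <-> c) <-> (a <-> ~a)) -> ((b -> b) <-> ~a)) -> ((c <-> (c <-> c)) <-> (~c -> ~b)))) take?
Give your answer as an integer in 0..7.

3

b -> c = 2 -> 1 = 6
b -> (b -> c) = 2 -> 6 = 7
b -> b = 2 -> 2 = 7
(b -> (b -> c)) <-> (b -> b) = 7 <-> 7 = 7
c <-> a = 1 <-> 6 = 2
~c = ~1 = 6
c -> b = 1 -> 2 = 7
b <-> (c -> b) = 2 <-> 7 = 2
~c <-> (b <-> (c -> b)) = 6 <-> 2 = 3
(c <-> a) <-> (~c <-> (b <-> (c -> b))) = 2 <-> 3 = 6
((b -> (b -> c)) <-> (b -> b)) <-> ((c <-> a) <-> (~c <-> (b <-> (c -> b)))) = 7 <-> 6 = 6
a <-> a = 6 <-> 6 = 7
b -> b = 2 -> 2 = 7
(a <-> a) -> (b -> b) = 7 -> 7 = 7
b <-> a = 2 <-> 6 = 3
a <-> c = 6 <-> 1 = 2
(a <-> c) -> b = 2 -> 2 = 7
(b <-> a) -> ((a <-> c) -> b) = 3 -> 7 = 7
~c = ~1 = 6
~c -> c = 6 -> 1 = 2
a <-> a = 6 <-> 6 = 7
(a <-> a) -> b = 7 -> 2 = 2
(~c -> c) -> ((a <-> a) -> b) = 2 -> 2 = 7
((b <-> a) -> ((a <-> c) -> b)) -> ((~c -> c) -> ((a <-> a) -> b)) = 7 -> 7 = 7
((a <-> a) -> (b -> b)) <-> (((b <-> a) -> ((a <-> c) -> b)) -> ((~c -> c) -> ((a <-> a) -> b))) = 7 <-> 7 = 7
(((b -> (b -> c)) <-> (b -> b)) <-> ((c <-> a) <-> (~c <-> (b <-> (c -> b))))) -> (((a <-> a) -> (b -> b)) <-> (((b <-> a) -> ((a <-> c) -> b)) -> ((~c -> c) -> ((a <-> a) -> b)))) = 6 -> 7 = 7
~a = ~6 = 1
a <-> c = 6 <-> 1 = 2
~a -> (a <-> c) = 1 -> 2 = 7
c -> b = 1 -> 2 = 7
(c -> b) -> c = 7 -> 1 = 1
~b = ~2 = 5
c -> c = 1 -> 1 = 7
~b -> (c -> c) = 5 -> 7 = 7
((c -> b) -> c) -> (~b -> (c -> c)) = 1 -> 7 = 7
(~a -> (a <-> c)) <-> (((c -> b) -> c) -> (~b -> (c -> c))) = 7 <-> 7 = 7
~((~a -> (a <-> c)) <-> (((c -> b) -> c) -> (~b -> (c -> c)))) = ~7 = 0
b <-> c = 2 <-> 1 = 6
~a = ~6 = 1
a <-> ~a = 6 <-> 1 = 2
(b <-> c) <-> (a <-> ~a) = 6 <-> 2 = 3
b -> b = 2 -> 2 = 7
~a = ~6 = 1
(b -> b) <-> ~a = 7 <-> 1 = 1
((b <-> c) <-> (a <-> ~a)) -> ((b -> b) <-> ~a) = 3 -> 1 = 5
c <-> c = 1 <-> 1 = 7
c <-> (c <-> c) = 1 <-> 7 = 1
~c = ~1 = 6
~b = ~2 = 5
~c -> ~b = 6 -> 5 = 6
(c <-> (c <-> c)) <-> (~c -> ~b) = 1 <-> 6 = 2
(((b <-> c) <-> (a <-> ~a)) -> ((b -> b) <-> ~a)) -> ((c <-> (c <-> c)) <-> (~c -> ~b)) = 5 -> 2 = 4
~((~a -> (a <-> c)) <-> (((c -> b) -> c) -> (~b -> (c -> c)))) <-> ((((b <-> c) <-> (a <-> ~a)) -> ((b -> b) <-> ~a)) -> ((c <-> (c <-> c)) <-> (~c -> ~b))) = 0 <-> 4 = 3
((((b -> (b -> c)) <-> (b -> b)) <-> ((c <-> a) <-> (~c <-> (b <-> (c -> b))))) -> (((a <-> a) -> (b -> b)) <-> (((b <-> a) -> ((a <-> c) -> b)) -> ((~c -> c) -> ((a <-> a) -> b))))) -> (~((~a -> (a <-> c)) <-> (((c -> b) -> c) -> (~b -> (c -> c)))) <-> ((((b <-> c) <-> (a <-> ~a)) -> ((b -> b) <-> ~a)) -> ((c <-> (c <-> c)) <-> (~c -> ~b)))) = 7 -> 3 = 3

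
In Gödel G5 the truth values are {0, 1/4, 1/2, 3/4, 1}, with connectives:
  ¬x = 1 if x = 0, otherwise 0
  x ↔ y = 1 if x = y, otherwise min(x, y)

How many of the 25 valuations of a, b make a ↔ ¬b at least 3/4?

6

value 1: 5 assignments (counts)
value 3/4: 1 assignment (counts)
value 1/2: 1 assignment
value 1/4: 1 assignment
value 0: 17 assignments
So 6 of the 25 assignments meet the threshold.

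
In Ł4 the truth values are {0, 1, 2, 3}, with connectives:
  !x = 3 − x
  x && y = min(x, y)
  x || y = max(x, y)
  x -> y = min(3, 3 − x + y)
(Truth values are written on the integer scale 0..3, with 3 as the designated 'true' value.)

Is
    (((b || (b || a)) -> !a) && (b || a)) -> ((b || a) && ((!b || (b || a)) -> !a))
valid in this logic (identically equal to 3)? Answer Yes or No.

No

Counterexample: take a = 2, b = 0.
b || a = 0 || 2 = 2
b || (b || a) = 0 || 2 = 2
!a = !2 = 1
(b || (b || a)) -> !a = 2 -> 1 = 2
b || a = 0 || 2 = 2
((b || (b || a)) -> !a) && (b || a) = 2 && 2 = 2
b || a = 0 || 2 = 2
!b = !0 = 3
b || a = 0 || 2 = 2
!b || (b || a) = 3 || 2 = 3
!a = !2 = 1
(!b || (b || a)) -> !a = 3 -> 1 = 1
(b || a) && ((!b || (b || a)) -> !a) = 2 && 1 = 1
(((b || (b || a)) -> !a) && (b || a)) -> ((b || a) && ((!b || (b || a)) -> !a)) = 2 -> 1 = 2
This gives 2 ≠ 3.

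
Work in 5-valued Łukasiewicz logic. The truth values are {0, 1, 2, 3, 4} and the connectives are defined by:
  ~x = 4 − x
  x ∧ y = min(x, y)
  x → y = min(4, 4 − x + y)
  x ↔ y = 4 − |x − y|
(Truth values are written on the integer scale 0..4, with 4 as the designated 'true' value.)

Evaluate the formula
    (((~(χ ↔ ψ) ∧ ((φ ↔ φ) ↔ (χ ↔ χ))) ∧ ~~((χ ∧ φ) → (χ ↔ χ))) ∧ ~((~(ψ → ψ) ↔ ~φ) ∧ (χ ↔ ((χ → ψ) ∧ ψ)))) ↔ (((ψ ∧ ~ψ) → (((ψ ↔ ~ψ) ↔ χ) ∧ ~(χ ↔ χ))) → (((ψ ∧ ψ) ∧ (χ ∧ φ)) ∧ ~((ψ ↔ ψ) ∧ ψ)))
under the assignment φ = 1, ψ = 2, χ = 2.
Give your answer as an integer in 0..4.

χ ↔ ψ = 2 ↔ 2 = 4
~(χ ↔ ψ) = ~4 = 0
φ ↔ φ = 1 ↔ 1 = 4
χ ↔ χ = 2 ↔ 2 = 4
(φ ↔ φ) ↔ (χ ↔ χ) = 4 ↔ 4 = 4
~(χ ↔ ψ) ∧ ((φ ↔ φ) ↔ (χ ↔ χ)) = 0 ∧ 4 = 0
χ ∧ φ = 2 ∧ 1 = 1
χ ↔ χ = 2 ↔ 2 = 4
(χ ∧ φ) → (χ ↔ χ) = 1 → 4 = 4
~((χ ∧ φ) → (χ ↔ χ)) = ~4 = 0
~~((χ ∧ φ) → (χ ↔ χ)) = ~0 = 4
(~(χ ↔ ψ) ∧ ((φ ↔ φ) ↔ (χ ↔ χ))) ∧ ~~((χ ∧ φ) → (χ ↔ χ)) = 0 ∧ 4 = 0
ψ → ψ = 2 → 2 = 4
~(ψ → ψ) = ~4 = 0
~φ = ~1 = 3
~(ψ → ψ) ↔ ~φ = 0 ↔ 3 = 1
χ → ψ = 2 → 2 = 4
(χ → ψ) ∧ ψ = 4 ∧ 2 = 2
χ ↔ ((χ → ψ) ∧ ψ) = 2 ↔ 2 = 4
(~(ψ → ψ) ↔ ~φ) ∧ (χ ↔ ((χ → ψ) ∧ ψ)) = 1 ∧ 4 = 1
~((~(ψ → ψ) ↔ ~φ) ∧ (χ ↔ ((χ → ψ) ∧ ψ))) = ~1 = 3
((~(χ ↔ ψ) ∧ ((φ ↔ φ) ↔ (χ ↔ χ))) ∧ ~~((χ ∧ φ) → (χ ↔ χ))) ∧ ~((~(ψ → ψ) ↔ ~φ) ∧ (χ ↔ ((χ → ψ) ∧ ψ))) = 0 ∧ 3 = 0
~ψ = ~2 = 2
ψ ∧ ~ψ = 2 ∧ 2 = 2
~ψ = ~2 = 2
ψ ↔ ~ψ = 2 ↔ 2 = 4
(ψ ↔ ~ψ) ↔ χ = 4 ↔ 2 = 2
χ ↔ χ = 2 ↔ 2 = 4
~(χ ↔ χ) = ~4 = 0
((ψ ↔ ~ψ) ↔ χ) ∧ ~(χ ↔ χ) = 2 ∧ 0 = 0
(ψ ∧ ~ψ) → (((ψ ↔ ~ψ) ↔ χ) ∧ ~(χ ↔ χ)) = 2 → 0 = 2
ψ ∧ ψ = 2 ∧ 2 = 2
χ ∧ φ = 2 ∧ 1 = 1
(ψ ∧ ψ) ∧ (χ ∧ φ) = 2 ∧ 1 = 1
ψ ↔ ψ = 2 ↔ 2 = 4
(ψ ↔ ψ) ∧ ψ = 4 ∧ 2 = 2
~((ψ ↔ ψ) ∧ ψ) = ~2 = 2
((ψ ∧ ψ) ∧ (χ ∧ φ)) ∧ ~((ψ ↔ ψ) ∧ ψ) = 1 ∧ 2 = 1
((ψ ∧ ~ψ) → (((ψ ↔ ~ψ) ↔ χ) ∧ ~(χ ↔ χ))) → (((ψ ∧ ψ) ∧ (χ ∧ φ)) ∧ ~((ψ ↔ ψ) ∧ ψ)) = 2 → 1 = 3
(((~(χ ↔ ψ) ∧ ((φ ↔ φ) ↔ (χ ↔ χ))) ∧ ~~((χ ∧ φ) → (χ ↔ χ))) ∧ ~((~(ψ → ψ) ↔ ~φ) ∧ (χ ↔ ((χ → ψ) ∧ ψ)))) ↔ (((ψ ∧ ~ψ) → (((ψ ↔ ~ψ) ↔ χ) ∧ ~(χ ↔ χ))) → (((ψ ∧ ψ) ∧ (χ ∧ φ)) ∧ ~((ψ ↔ ψ) ∧ ψ))) = 0 ↔ 3 = 1

1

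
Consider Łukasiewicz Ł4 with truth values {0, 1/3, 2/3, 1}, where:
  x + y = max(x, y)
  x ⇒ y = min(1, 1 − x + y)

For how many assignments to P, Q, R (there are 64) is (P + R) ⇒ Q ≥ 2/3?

value 1: 30 assignments (counts)
value 2/3: 15 assignments (counts)
value 1/3: 12 assignments
value 0: 7 assignments
So 45 of the 64 assignments meet the threshold.

45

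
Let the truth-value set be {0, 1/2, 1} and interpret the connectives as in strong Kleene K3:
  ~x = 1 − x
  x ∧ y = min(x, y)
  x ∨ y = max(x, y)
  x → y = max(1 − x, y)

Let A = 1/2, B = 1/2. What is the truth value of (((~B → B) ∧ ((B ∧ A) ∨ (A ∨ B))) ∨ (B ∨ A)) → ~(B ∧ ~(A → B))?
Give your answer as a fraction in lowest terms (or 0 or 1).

~B = ~1/2 = 1/2
~B → B = 1/2 → 1/2 = 1/2
B ∧ A = 1/2 ∧ 1/2 = 1/2
A ∨ B = 1/2 ∨ 1/2 = 1/2
(B ∧ A) ∨ (A ∨ B) = 1/2 ∨ 1/2 = 1/2
(~B → B) ∧ ((B ∧ A) ∨ (A ∨ B)) = 1/2 ∧ 1/2 = 1/2
B ∨ A = 1/2 ∨ 1/2 = 1/2
((~B → B) ∧ ((B ∧ A) ∨ (A ∨ B))) ∨ (B ∨ A) = 1/2 ∨ 1/2 = 1/2
A → B = 1/2 → 1/2 = 1/2
~(A → B) = ~1/2 = 1/2
B ∧ ~(A → B) = 1/2 ∧ 1/2 = 1/2
~(B ∧ ~(A → B)) = ~1/2 = 1/2
(((~B → B) ∧ ((B ∧ A) ∨ (A ∨ B))) ∨ (B ∨ A)) → ~(B ∧ ~(A → B)) = 1/2 → 1/2 = 1/2

1/2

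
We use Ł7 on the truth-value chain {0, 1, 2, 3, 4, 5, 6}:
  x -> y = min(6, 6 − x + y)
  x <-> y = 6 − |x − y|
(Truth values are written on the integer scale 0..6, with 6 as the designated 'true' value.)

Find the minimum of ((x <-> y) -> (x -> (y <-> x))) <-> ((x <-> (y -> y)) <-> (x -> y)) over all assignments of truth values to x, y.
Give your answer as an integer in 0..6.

Take x = 0, y = 0:
x <-> y = 0 <-> 0 = 6
y <-> x = 0 <-> 0 = 6
x -> (y <-> x) = 0 -> 6 = 6
(x <-> y) -> (x -> (y <-> x)) = 6 -> 6 = 6
y -> y = 0 -> 0 = 6
x <-> (y -> y) = 0 <-> 6 = 0
x -> y = 0 -> 0 = 6
(x <-> (y -> y)) <-> (x -> y) = 0 <-> 6 = 0
((x <-> y) -> (x -> (y <-> x))) <-> ((x <-> (y -> y)) <-> (x -> y)) = 6 <-> 0 = 0
No assignment yields a value below 0, so this is the minimum.

0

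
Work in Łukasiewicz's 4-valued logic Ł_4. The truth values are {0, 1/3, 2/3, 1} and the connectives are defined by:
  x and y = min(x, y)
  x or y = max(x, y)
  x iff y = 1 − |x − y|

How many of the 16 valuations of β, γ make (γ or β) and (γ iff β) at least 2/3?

6

β = 0, γ = 0 ↦ 0  <
β = 0, γ = 1/3 ↦ 1/3  <
β = 0, γ = 2/3 ↦ 1/3  <
β = 0, γ = 1 ↦ 0  <
β = 1/3, γ = 0 ↦ 1/3  <
β = 1/3, γ = 1/3 ↦ 1/3  <
β = 1/3, γ = 2/3 ↦ 2/3  ≥
β = 1/3, γ = 1 ↦ 1/3  <
β = 2/3, γ = 0 ↦ 1/3  <
β = 2/3, γ = 1/3 ↦ 2/3  ≥
β = 2/3, γ = 2/3 ↦ 2/3  ≥
β = 2/3, γ = 1 ↦ 2/3  ≥
β = 1, γ = 0 ↦ 0  <
β = 1, γ = 1/3 ↦ 1/3  <
β = 1, γ = 2/3 ↦ 2/3  ≥
β = 1, γ = 1 ↦ 1  ≥
So 6 of the 16 assignments meet the threshold.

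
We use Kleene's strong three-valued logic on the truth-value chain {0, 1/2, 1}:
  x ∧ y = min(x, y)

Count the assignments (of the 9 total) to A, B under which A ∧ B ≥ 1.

1

A = 0, B = 0 ↦ 0  <
A = 0, B = 1/2 ↦ 0  <
A = 0, B = 1 ↦ 0  <
A = 1/2, B = 0 ↦ 0  <
A = 1/2, B = 1/2 ↦ 1/2  <
A = 1/2, B = 1 ↦ 1/2  <
A = 1, B = 0 ↦ 0  <
A = 1, B = 1/2 ↦ 1/2  <
A = 1, B = 1 ↦ 1  ≥
So 1 of the 9 assignments meets the threshold.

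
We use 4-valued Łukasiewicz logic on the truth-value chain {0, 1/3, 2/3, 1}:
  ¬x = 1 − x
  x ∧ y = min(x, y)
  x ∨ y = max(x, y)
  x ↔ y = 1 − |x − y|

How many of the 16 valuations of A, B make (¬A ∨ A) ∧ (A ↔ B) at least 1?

A = 0, B = 0 ↦ 1  ≥
A = 0, B = 1/3 ↦ 2/3  <
A = 0, B = 2/3 ↦ 1/3  <
A = 0, B = 1 ↦ 0  <
A = 1/3, B = 0 ↦ 2/3  <
A = 1/3, B = 1/3 ↦ 2/3  <
A = 1/3, B = 2/3 ↦ 2/3  <
A = 1/3, B = 1 ↦ 1/3  <
A = 2/3, B = 0 ↦ 1/3  <
A = 2/3, B = 1/3 ↦ 2/3  <
A = 2/3, B = 2/3 ↦ 2/3  <
A = 2/3, B = 1 ↦ 2/3  <
A = 1, B = 0 ↦ 0  <
A = 1, B = 1/3 ↦ 1/3  <
A = 1, B = 2/3 ↦ 2/3  <
A = 1, B = 1 ↦ 1  ≥
So 2 of the 16 assignments meet the threshold.

2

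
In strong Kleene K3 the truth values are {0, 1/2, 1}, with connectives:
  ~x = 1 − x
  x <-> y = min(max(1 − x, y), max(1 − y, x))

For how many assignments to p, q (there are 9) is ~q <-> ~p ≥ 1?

p = 0, q = 0 ↦ 1  ≥
p = 0, q = 1/2 ↦ 1/2  <
p = 0, q = 1 ↦ 0  <
p = 1/2, q = 0 ↦ 1/2  <
p = 1/2, q = 1/2 ↦ 1/2  <
p = 1/2, q = 1 ↦ 1/2  <
p = 1, q = 0 ↦ 0  <
p = 1, q = 1/2 ↦ 1/2  <
p = 1, q = 1 ↦ 1  ≥
So 2 of the 9 assignments meet the threshold.

2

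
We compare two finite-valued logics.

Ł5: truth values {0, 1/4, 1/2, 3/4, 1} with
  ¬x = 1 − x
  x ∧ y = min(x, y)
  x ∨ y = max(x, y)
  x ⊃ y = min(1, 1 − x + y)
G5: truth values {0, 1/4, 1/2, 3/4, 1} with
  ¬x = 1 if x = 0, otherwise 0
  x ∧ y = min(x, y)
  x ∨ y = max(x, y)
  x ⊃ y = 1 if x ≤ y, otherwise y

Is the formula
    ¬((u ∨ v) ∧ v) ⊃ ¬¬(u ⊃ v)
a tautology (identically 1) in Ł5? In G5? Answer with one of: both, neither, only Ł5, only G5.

In Ł5: at u = 1/4, v = 0 the value is 3/4 — not a tautology.
In G5: at u = 1/4, v = 0 the value is 0 — not a tautology.

neither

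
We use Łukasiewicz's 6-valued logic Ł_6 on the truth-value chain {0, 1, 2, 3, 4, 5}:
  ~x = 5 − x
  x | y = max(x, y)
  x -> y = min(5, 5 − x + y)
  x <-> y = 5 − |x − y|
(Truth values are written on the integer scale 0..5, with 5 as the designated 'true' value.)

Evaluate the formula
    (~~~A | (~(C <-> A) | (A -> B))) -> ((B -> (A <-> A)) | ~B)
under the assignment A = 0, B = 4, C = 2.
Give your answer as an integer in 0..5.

~A = ~0 = 5
~~A = ~5 = 0
~~~A = ~0 = 5
C <-> A = 2 <-> 0 = 3
~(C <-> A) = ~3 = 2
A -> B = 0 -> 4 = 5
~(C <-> A) | (A -> B) = 2 | 5 = 5
~~~A | (~(C <-> A) | (A -> B)) = 5 | 5 = 5
A <-> A = 0 <-> 0 = 5
B -> (A <-> A) = 4 -> 5 = 5
~B = ~4 = 1
(B -> (A <-> A)) | ~B = 5 | 1 = 5
(~~~A | (~(C <-> A) | (A -> B))) -> ((B -> (A <-> A)) | ~B) = 5 -> 5 = 5

5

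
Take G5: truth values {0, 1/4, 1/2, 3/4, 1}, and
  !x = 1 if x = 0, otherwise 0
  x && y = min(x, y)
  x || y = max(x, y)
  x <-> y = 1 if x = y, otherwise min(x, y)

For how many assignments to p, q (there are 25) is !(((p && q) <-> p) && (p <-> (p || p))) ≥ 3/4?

value 1: 4 assignments (counts)
value 0: 21 assignments
So 4 of the 25 assignments meet the threshold.

4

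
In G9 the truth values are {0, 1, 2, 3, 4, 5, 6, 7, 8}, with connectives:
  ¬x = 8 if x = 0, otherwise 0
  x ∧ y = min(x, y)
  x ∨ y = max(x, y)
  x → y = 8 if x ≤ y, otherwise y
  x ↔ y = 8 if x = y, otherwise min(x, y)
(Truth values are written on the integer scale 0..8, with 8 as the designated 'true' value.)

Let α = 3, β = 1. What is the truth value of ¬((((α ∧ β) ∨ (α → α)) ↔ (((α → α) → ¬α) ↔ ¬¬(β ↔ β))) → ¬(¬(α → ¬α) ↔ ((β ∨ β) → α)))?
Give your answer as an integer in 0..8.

0

α ∧ β = 3 ∧ 1 = 1
α → α = 3 → 3 = 8
(α ∧ β) ∨ (α → α) = 1 ∨ 8 = 8
α → α = 3 → 3 = 8
¬α = ¬3 = 0
(α → α) → ¬α = 8 → 0 = 0
β ↔ β = 1 ↔ 1 = 8
¬(β ↔ β) = ¬8 = 0
¬¬(β ↔ β) = ¬0 = 8
((α → α) → ¬α) ↔ ¬¬(β ↔ β) = 0 ↔ 8 = 0
((α ∧ β) ∨ (α → α)) ↔ (((α → α) → ¬α) ↔ ¬¬(β ↔ β)) = 8 ↔ 0 = 0
¬α = ¬3 = 0
α → ¬α = 3 → 0 = 0
¬(α → ¬α) = ¬0 = 8
β ∨ β = 1 ∨ 1 = 1
(β ∨ β) → α = 1 → 3 = 8
¬(α → ¬α) ↔ ((β ∨ β) → α) = 8 ↔ 8 = 8
¬(¬(α → ¬α) ↔ ((β ∨ β) → α)) = ¬8 = 0
(((α ∧ β) ∨ (α → α)) ↔ (((α → α) → ¬α) ↔ ¬¬(β ↔ β))) → ¬(¬(α → ¬α) ↔ ((β ∨ β) → α)) = 0 → 0 = 8
¬((((α ∧ β) ∨ (α → α)) ↔ (((α → α) → ¬α) ↔ ¬¬(β ↔ β))) → ¬(¬(α → ¬α) ↔ ((β ∨ β) → α))) = ¬8 = 0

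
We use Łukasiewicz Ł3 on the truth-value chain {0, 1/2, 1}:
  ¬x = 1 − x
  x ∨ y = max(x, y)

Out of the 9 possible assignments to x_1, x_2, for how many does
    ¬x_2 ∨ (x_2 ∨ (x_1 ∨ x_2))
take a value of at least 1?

7

x_1 = 0, x_2 = 0 ↦ 1  ≥
x_1 = 0, x_2 = 1/2 ↦ 1/2  <
x_1 = 0, x_2 = 1 ↦ 1  ≥
x_1 = 1/2, x_2 = 0 ↦ 1  ≥
x_1 = 1/2, x_2 = 1/2 ↦ 1/2  <
x_1 = 1/2, x_2 = 1 ↦ 1  ≥
x_1 = 1, x_2 = 0 ↦ 1  ≥
x_1 = 1, x_2 = 1/2 ↦ 1  ≥
x_1 = 1, x_2 = 1 ↦ 1  ≥
So 7 of the 9 assignments meet the threshold.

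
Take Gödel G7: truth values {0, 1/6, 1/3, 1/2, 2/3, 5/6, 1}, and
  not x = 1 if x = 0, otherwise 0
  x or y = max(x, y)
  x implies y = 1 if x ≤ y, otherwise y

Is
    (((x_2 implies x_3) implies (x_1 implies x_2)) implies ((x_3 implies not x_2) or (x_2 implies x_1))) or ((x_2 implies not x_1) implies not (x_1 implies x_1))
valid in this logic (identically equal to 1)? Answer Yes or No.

Counterexample: take x_1 = 0, x_2 = 1/6, x_3 = 1/6.
x_2 implies x_3 = 1/6 implies 1/6 = 1
x_1 implies x_2 = 0 implies 1/6 = 1
(x_2 implies x_3) implies (x_1 implies x_2) = 1 implies 1 = 1
not x_2 = not 1/6 = 0
x_3 implies not x_2 = 1/6 implies 0 = 0
x_2 implies x_1 = 1/6 implies 0 = 0
(x_3 implies not x_2) or (x_2 implies x_1) = 0 or 0 = 0
((x_2 implies x_3) implies (x_1 implies x_2)) implies ((x_3 implies not x_2) or (x_2 implies x_1)) = 1 implies 0 = 0
not x_1 = not 0 = 1
x_2 implies not x_1 = 1/6 implies 1 = 1
x_1 implies x_1 = 0 implies 0 = 1
not (x_1 implies x_1) = not 1 = 0
(x_2 implies not x_1) implies not (x_1 implies x_1) = 1 implies 0 = 0
(((x_2 implies x_3) implies (x_1 implies x_2)) implies ((x_3 implies not x_2) or (x_2 implies x_1))) or ((x_2 implies not x_1) implies not (x_1 implies x_1)) = 0 or 0 = 0
This gives 0 ≠ 1.

No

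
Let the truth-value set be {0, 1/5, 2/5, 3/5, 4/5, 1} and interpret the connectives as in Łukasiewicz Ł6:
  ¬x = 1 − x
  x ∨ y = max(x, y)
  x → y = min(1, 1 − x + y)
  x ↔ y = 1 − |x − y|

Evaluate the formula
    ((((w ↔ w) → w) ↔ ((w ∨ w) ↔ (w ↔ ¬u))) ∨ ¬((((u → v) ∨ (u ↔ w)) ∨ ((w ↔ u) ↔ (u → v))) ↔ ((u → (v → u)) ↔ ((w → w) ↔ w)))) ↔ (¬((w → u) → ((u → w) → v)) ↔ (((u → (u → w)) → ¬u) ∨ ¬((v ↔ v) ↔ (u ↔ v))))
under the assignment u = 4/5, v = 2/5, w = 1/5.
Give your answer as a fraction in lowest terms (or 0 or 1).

2/5

w ↔ w = 1/5 ↔ 1/5 = 1
(w ↔ w) → w = 1 → 1/5 = 1/5
w ∨ w = 1/5 ∨ 1/5 = 1/5
¬u = ¬4/5 = 1/5
w ↔ ¬u = 1/5 ↔ 1/5 = 1
(w ∨ w) ↔ (w ↔ ¬u) = 1/5 ↔ 1 = 1/5
((w ↔ w) → w) ↔ ((w ∨ w) ↔ (w ↔ ¬u)) = 1/5 ↔ 1/5 = 1
u → v = 4/5 → 2/5 = 3/5
u ↔ w = 4/5 ↔ 1/5 = 2/5
(u → v) ∨ (u ↔ w) = 3/5 ∨ 2/5 = 3/5
w ↔ u = 1/5 ↔ 4/5 = 2/5
u → v = 4/5 → 2/5 = 3/5
(w ↔ u) ↔ (u → v) = 2/5 ↔ 3/5 = 4/5
((u → v) ∨ (u ↔ w)) ∨ ((w ↔ u) ↔ (u → v)) = 3/5 ∨ 4/5 = 4/5
v → u = 2/5 → 4/5 = 1
u → (v → u) = 4/5 → 1 = 1
w → w = 1/5 → 1/5 = 1
(w → w) ↔ w = 1 ↔ 1/5 = 1/5
(u → (v → u)) ↔ ((w → w) ↔ w) = 1 ↔ 1/5 = 1/5
(((u → v) ∨ (u ↔ w)) ∨ ((w ↔ u) ↔ (u → v))) ↔ ((u → (v → u)) ↔ ((w → w) ↔ w)) = 4/5 ↔ 1/5 = 2/5
¬((((u → v) ∨ (u ↔ w)) ∨ ((w ↔ u) ↔ (u → v))) ↔ ((u → (v → u)) ↔ ((w → w) ↔ w))) = ¬2/5 = 3/5
(((w ↔ w) → w) ↔ ((w ∨ w) ↔ (w ↔ ¬u))) ∨ ¬((((u → v) ∨ (u ↔ w)) ∨ ((w ↔ u) ↔ (u → v))) ↔ ((u → (v → u)) ↔ ((w → w) ↔ w))) = 1 ∨ 3/5 = 1
w → u = 1/5 → 4/5 = 1
u → w = 4/5 → 1/5 = 2/5
(u → w) → v = 2/5 → 2/5 = 1
(w → u) → ((u → w) → v) = 1 → 1 = 1
¬((w → u) → ((u → w) → v)) = ¬1 = 0
u → w = 4/5 → 1/5 = 2/5
u → (u → w) = 4/5 → 2/5 = 3/5
¬u = ¬4/5 = 1/5
(u → (u → w)) → ¬u = 3/5 → 1/5 = 3/5
v ↔ v = 2/5 ↔ 2/5 = 1
u ↔ v = 4/5 ↔ 2/5 = 3/5
(v ↔ v) ↔ (u ↔ v) = 1 ↔ 3/5 = 3/5
¬((v ↔ v) ↔ (u ↔ v)) = ¬3/5 = 2/5
((u → (u → w)) → ¬u) ∨ ¬((v ↔ v) ↔ (u ↔ v)) = 3/5 ∨ 2/5 = 3/5
¬((w → u) → ((u → w) → v)) ↔ (((u → (u → w)) → ¬u) ∨ ¬((v ↔ v) ↔ (u ↔ v))) = 0 ↔ 3/5 = 2/5
((((w ↔ w) → w) ↔ ((w ∨ w) ↔ (w ↔ ¬u))) ∨ ¬((((u → v) ∨ (u ↔ w)) ∨ ((w ↔ u) ↔ (u → v))) ↔ ((u → (v → u)) ↔ ((w → w) ↔ w)))) ↔ (¬((w → u) → ((u → w) → v)) ↔ (((u → (u → w)) → ¬u) ∨ ¬((v ↔ v) ↔ (u ↔ v)))) = 1 ↔ 2/5 = 2/5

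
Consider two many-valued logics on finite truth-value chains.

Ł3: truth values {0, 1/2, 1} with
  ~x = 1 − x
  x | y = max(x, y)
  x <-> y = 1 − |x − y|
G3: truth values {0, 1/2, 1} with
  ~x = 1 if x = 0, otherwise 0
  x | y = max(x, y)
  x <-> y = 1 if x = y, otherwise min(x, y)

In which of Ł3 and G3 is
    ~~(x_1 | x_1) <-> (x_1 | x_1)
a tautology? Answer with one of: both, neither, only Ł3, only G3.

only Ł3

In Ł3: every assignment gives 1 — tautology.
In G3: at x_1 = 1/2 the value is 1/2 — not a tautology.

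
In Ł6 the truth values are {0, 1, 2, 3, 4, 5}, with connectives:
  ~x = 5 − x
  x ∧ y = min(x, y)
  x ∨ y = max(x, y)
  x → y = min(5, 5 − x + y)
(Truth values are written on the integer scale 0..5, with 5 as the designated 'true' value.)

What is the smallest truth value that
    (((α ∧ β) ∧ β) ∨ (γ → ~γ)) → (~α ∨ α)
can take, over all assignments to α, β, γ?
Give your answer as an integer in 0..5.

Take α = 2, β = 0, γ = 0:
α ∧ β = 2 ∧ 0 = 0
(α ∧ β) ∧ β = 0 ∧ 0 = 0
~γ = ~0 = 5
γ → ~γ = 0 → 5 = 5
((α ∧ β) ∧ β) ∨ (γ → ~γ) = 0 ∨ 5 = 5
~α = ~2 = 3
~α ∨ α = 3 ∨ 2 = 3
(((α ∧ β) ∧ β) ∨ (γ → ~γ)) → (~α ∨ α) = 5 → 3 = 3
No assignment yields a value below 3, so this is the minimum.

3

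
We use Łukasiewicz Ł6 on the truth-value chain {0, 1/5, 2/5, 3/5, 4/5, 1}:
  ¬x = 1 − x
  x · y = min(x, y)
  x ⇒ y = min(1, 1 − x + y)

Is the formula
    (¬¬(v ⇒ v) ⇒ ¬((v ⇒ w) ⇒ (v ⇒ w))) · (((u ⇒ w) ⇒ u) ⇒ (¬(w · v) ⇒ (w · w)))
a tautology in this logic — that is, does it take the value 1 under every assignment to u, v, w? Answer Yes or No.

No

Counterexample: take u = 0, v = 0, w = 0.
v ⇒ v = 0 ⇒ 0 = 1
¬(v ⇒ v) = ¬1 = 0
¬¬(v ⇒ v) = ¬0 = 1
v ⇒ w = 0 ⇒ 0 = 1
v ⇒ w = 0 ⇒ 0 = 1
(v ⇒ w) ⇒ (v ⇒ w) = 1 ⇒ 1 = 1
¬((v ⇒ w) ⇒ (v ⇒ w)) = ¬1 = 0
¬¬(v ⇒ v) ⇒ ¬((v ⇒ w) ⇒ (v ⇒ w)) = 1 ⇒ 0 = 0
u ⇒ w = 0 ⇒ 0 = 1
(u ⇒ w) ⇒ u = 1 ⇒ 0 = 0
w · v = 0 · 0 = 0
¬(w · v) = ¬0 = 1
w · w = 0 · 0 = 0
¬(w · v) ⇒ (w · w) = 1 ⇒ 0 = 0
((u ⇒ w) ⇒ u) ⇒ (¬(w · v) ⇒ (w · w)) = 0 ⇒ 0 = 1
(¬¬(v ⇒ v) ⇒ ¬((v ⇒ w) ⇒ (v ⇒ w))) · (((u ⇒ w) ⇒ u) ⇒ (¬(w · v) ⇒ (w · w))) = 0 · 1 = 0
This gives 0 ≠ 1.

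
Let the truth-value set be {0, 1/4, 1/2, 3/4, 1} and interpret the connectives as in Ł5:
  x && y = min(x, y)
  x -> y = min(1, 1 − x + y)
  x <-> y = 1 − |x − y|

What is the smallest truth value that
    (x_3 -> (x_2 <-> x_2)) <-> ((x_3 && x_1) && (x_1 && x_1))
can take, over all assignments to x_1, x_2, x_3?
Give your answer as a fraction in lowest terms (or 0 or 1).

0

Take x_1 = 0, x_2 = 0, x_3 = 0:
x_2 <-> x_2 = 0 <-> 0 = 1
x_3 -> (x_2 <-> x_2) = 0 -> 1 = 1
x_3 && x_1 = 0 && 0 = 0
x_1 && x_1 = 0 && 0 = 0
(x_3 && x_1) && (x_1 && x_1) = 0 && 0 = 0
(x_3 -> (x_2 <-> x_2)) <-> ((x_3 && x_1) && (x_1 && x_1)) = 1 <-> 0 = 0
No assignment yields a value below 0, so this is the minimum.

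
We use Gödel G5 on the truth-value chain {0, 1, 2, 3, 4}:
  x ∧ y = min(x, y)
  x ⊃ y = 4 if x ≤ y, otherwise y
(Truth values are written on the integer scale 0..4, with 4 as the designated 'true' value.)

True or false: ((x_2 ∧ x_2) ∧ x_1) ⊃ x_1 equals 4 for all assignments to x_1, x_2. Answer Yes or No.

Yes

At x_1 = 4, x_2 = 3, for instance:
x_2 ∧ x_2 = 3 ∧ 3 = 3
(x_2 ∧ x_2) ∧ x_1 = 3 ∧ 4 = 3
((x_2 ∧ x_2) ∧ x_1) ⊃ x_1 = 3 ⊃ 4 = 4
and checking the remaining 24 assignments likewise gives ≥ 4 in every case.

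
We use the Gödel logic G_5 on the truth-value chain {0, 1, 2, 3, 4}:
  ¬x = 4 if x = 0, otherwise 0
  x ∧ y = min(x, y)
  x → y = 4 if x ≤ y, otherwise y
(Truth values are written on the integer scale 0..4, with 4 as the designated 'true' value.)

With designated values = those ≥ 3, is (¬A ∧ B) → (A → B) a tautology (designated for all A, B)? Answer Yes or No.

Yes

At A = 4, B = 3, for instance:
¬A = ¬4 = 0
¬A ∧ B = 0 ∧ 3 = 0
A → B = 4 → 3 = 3
(¬A ∧ B) → (A → B) = 0 → 3 = 4
and checking the remaining 24 assignments likewise gives ≥ 3 in every case.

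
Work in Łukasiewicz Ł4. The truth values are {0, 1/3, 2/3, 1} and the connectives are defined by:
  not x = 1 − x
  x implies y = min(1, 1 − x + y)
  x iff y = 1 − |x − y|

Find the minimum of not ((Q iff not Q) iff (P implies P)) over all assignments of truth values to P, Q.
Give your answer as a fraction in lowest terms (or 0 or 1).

Take P = 0, Q = 1/3:
not Q = not 1/3 = 2/3
Q iff not Q = 1/3 iff 2/3 = 2/3
P implies P = 0 implies 0 = 1
(Q iff not Q) iff (P implies P) = 2/3 iff 1 = 2/3
not ((Q iff not Q) iff (P implies P)) = not 2/3 = 1/3
No assignment yields a value below 1/3, so this is the minimum.

1/3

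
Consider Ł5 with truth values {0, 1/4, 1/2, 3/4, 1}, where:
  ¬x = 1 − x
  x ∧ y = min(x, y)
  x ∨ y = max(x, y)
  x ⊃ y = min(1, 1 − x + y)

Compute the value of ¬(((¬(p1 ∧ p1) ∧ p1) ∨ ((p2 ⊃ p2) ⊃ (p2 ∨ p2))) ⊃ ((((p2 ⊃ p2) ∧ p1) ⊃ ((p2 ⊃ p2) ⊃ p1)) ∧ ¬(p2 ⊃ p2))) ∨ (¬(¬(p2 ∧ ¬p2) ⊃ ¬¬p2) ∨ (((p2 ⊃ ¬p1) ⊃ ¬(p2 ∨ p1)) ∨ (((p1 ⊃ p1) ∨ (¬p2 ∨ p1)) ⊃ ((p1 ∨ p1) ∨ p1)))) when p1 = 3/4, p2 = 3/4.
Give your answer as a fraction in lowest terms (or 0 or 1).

p1 ∧ p1 = 3/4 ∧ 3/4 = 3/4
¬(p1 ∧ p1) = ¬3/4 = 1/4
¬(p1 ∧ p1) ∧ p1 = 1/4 ∧ 3/4 = 1/4
p2 ⊃ p2 = 3/4 ⊃ 3/4 = 1
p2 ∨ p2 = 3/4 ∨ 3/4 = 3/4
(p2 ⊃ p2) ⊃ (p2 ∨ p2) = 1 ⊃ 3/4 = 3/4
(¬(p1 ∧ p1) ∧ p1) ∨ ((p2 ⊃ p2) ⊃ (p2 ∨ p2)) = 1/4 ∨ 3/4 = 3/4
p2 ⊃ p2 = 3/4 ⊃ 3/4 = 1
(p2 ⊃ p2) ∧ p1 = 1 ∧ 3/4 = 3/4
p2 ⊃ p2 = 3/4 ⊃ 3/4 = 1
(p2 ⊃ p2) ⊃ p1 = 1 ⊃ 3/4 = 3/4
((p2 ⊃ p2) ∧ p1) ⊃ ((p2 ⊃ p2) ⊃ p1) = 3/4 ⊃ 3/4 = 1
p2 ⊃ p2 = 3/4 ⊃ 3/4 = 1
¬(p2 ⊃ p2) = ¬1 = 0
(((p2 ⊃ p2) ∧ p1) ⊃ ((p2 ⊃ p2) ⊃ p1)) ∧ ¬(p2 ⊃ p2) = 1 ∧ 0 = 0
((¬(p1 ∧ p1) ∧ p1) ∨ ((p2 ⊃ p2) ⊃ (p2 ∨ p2))) ⊃ ((((p2 ⊃ p2) ∧ p1) ⊃ ((p2 ⊃ p2) ⊃ p1)) ∧ ¬(p2 ⊃ p2)) = 3/4 ⊃ 0 = 1/4
¬(((¬(p1 ∧ p1) ∧ p1) ∨ ((p2 ⊃ p2) ⊃ (p2 ∨ p2))) ⊃ ((((p2 ⊃ p2) ∧ p1) ⊃ ((p2 ⊃ p2) ⊃ p1)) ∧ ¬(p2 ⊃ p2))) = ¬1/4 = 3/4
¬p2 = ¬3/4 = 1/4
p2 ∧ ¬p2 = 3/4 ∧ 1/4 = 1/4
¬(p2 ∧ ¬p2) = ¬1/4 = 3/4
¬p2 = ¬3/4 = 1/4
¬¬p2 = ¬1/4 = 3/4
¬(p2 ∧ ¬p2) ⊃ ¬¬p2 = 3/4 ⊃ 3/4 = 1
¬(¬(p2 ∧ ¬p2) ⊃ ¬¬p2) = ¬1 = 0
¬p1 = ¬3/4 = 1/4
p2 ⊃ ¬p1 = 3/4 ⊃ 1/4 = 1/2
p2 ∨ p1 = 3/4 ∨ 3/4 = 3/4
¬(p2 ∨ p1) = ¬3/4 = 1/4
(p2 ⊃ ¬p1) ⊃ ¬(p2 ∨ p1) = 1/2 ⊃ 1/4 = 3/4
p1 ⊃ p1 = 3/4 ⊃ 3/4 = 1
¬p2 = ¬3/4 = 1/4
¬p2 ∨ p1 = 1/4 ∨ 3/4 = 3/4
(p1 ⊃ p1) ∨ (¬p2 ∨ p1) = 1 ∨ 3/4 = 1
p1 ∨ p1 = 3/4 ∨ 3/4 = 3/4
(p1 ∨ p1) ∨ p1 = 3/4 ∨ 3/4 = 3/4
((p1 ⊃ p1) ∨ (¬p2 ∨ p1)) ⊃ ((p1 ∨ p1) ∨ p1) = 1 ⊃ 3/4 = 3/4
((p2 ⊃ ¬p1) ⊃ ¬(p2 ∨ p1)) ∨ (((p1 ⊃ p1) ∨ (¬p2 ∨ p1)) ⊃ ((p1 ∨ p1) ∨ p1)) = 3/4 ∨ 3/4 = 3/4
¬(¬(p2 ∧ ¬p2) ⊃ ¬¬p2) ∨ (((p2 ⊃ ¬p1) ⊃ ¬(p2 ∨ p1)) ∨ (((p1 ⊃ p1) ∨ (¬p2 ∨ p1)) ⊃ ((p1 ∨ p1) ∨ p1))) = 0 ∨ 3/4 = 3/4
¬(((¬(p1 ∧ p1) ∧ p1) ∨ ((p2 ⊃ p2) ⊃ (p2 ∨ p2))) ⊃ ((((p2 ⊃ p2) ∧ p1) ⊃ ((p2 ⊃ p2) ⊃ p1)) ∧ ¬(p2 ⊃ p2))) ∨ (¬(¬(p2 ∧ ¬p2) ⊃ ¬¬p2) ∨ (((p2 ⊃ ¬p1) ⊃ ¬(p2 ∨ p1)) ∨ (((p1 ⊃ p1) ∨ (¬p2 ∨ p1)) ⊃ ((p1 ∨ p1) ∨ p1)))) = 3/4 ∨ 3/4 = 3/4

3/4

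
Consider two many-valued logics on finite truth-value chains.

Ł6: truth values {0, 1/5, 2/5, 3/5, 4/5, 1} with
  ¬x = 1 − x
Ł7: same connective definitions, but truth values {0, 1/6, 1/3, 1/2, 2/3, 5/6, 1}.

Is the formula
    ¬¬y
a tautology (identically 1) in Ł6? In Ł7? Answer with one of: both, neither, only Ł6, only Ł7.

In Ł6: at y = 0 the value is 0 — not a tautology.
In Ł7: at y = 0 the value is 0 — not a tautology.

neither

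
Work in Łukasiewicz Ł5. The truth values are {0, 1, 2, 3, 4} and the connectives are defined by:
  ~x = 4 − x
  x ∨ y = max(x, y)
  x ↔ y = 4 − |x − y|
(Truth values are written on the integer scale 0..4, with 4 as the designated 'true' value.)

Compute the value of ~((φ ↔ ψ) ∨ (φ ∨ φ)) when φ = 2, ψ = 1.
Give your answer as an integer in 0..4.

1

φ ↔ ψ = 2 ↔ 1 = 3
φ ∨ φ = 2 ∨ 2 = 2
(φ ↔ ψ) ∨ (φ ∨ φ) = 3 ∨ 2 = 3
~((φ ↔ ψ) ∨ (φ ∨ φ)) = ~3 = 1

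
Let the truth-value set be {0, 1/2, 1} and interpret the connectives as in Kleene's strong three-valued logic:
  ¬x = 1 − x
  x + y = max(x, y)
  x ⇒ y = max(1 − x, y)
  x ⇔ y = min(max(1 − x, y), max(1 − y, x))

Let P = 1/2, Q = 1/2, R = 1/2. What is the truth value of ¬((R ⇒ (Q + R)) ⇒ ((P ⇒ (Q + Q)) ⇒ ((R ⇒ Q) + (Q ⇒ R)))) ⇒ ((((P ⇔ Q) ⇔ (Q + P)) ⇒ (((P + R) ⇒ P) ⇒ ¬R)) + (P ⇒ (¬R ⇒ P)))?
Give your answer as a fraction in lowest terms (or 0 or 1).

1/2

Q + R = 1/2 + 1/2 = 1/2
R ⇒ (Q + R) = 1/2 ⇒ 1/2 = 1/2
Q + Q = 1/2 + 1/2 = 1/2
P ⇒ (Q + Q) = 1/2 ⇒ 1/2 = 1/2
R ⇒ Q = 1/2 ⇒ 1/2 = 1/2
Q ⇒ R = 1/2 ⇒ 1/2 = 1/2
(R ⇒ Q) + (Q ⇒ R) = 1/2 + 1/2 = 1/2
(P ⇒ (Q + Q)) ⇒ ((R ⇒ Q) + (Q ⇒ R)) = 1/2 ⇒ 1/2 = 1/2
(R ⇒ (Q + R)) ⇒ ((P ⇒ (Q + Q)) ⇒ ((R ⇒ Q) + (Q ⇒ R))) = 1/2 ⇒ 1/2 = 1/2
¬((R ⇒ (Q + R)) ⇒ ((P ⇒ (Q + Q)) ⇒ ((R ⇒ Q) + (Q ⇒ R)))) = ¬1/2 = 1/2
P ⇔ Q = 1/2 ⇔ 1/2 = 1/2
Q + P = 1/2 + 1/2 = 1/2
(P ⇔ Q) ⇔ (Q + P) = 1/2 ⇔ 1/2 = 1/2
P + R = 1/2 + 1/2 = 1/2
(P + R) ⇒ P = 1/2 ⇒ 1/2 = 1/2
¬R = ¬1/2 = 1/2
((P + R) ⇒ P) ⇒ ¬R = 1/2 ⇒ 1/2 = 1/2
((P ⇔ Q) ⇔ (Q + P)) ⇒ (((P + R) ⇒ P) ⇒ ¬R) = 1/2 ⇒ 1/2 = 1/2
¬R = ¬1/2 = 1/2
¬R ⇒ P = 1/2 ⇒ 1/2 = 1/2
P ⇒ (¬R ⇒ P) = 1/2 ⇒ 1/2 = 1/2
(((P ⇔ Q) ⇔ (Q + P)) ⇒ (((P + R) ⇒ P) ⇒ ¬R)) + (P ⇒ (¬R ⇒ P)) = 1/2 + 1/2 = 1/2
¬((R ⇒ (Q + R)) ⇒ ((P ⇒ (Q + Q)) ⇒ ((R ⇒ Q) + (Q ⇒ R)))) ⇒ ((((P ⇔ Q) ⇔ (Q + P)) ⇒ (((P + R) ⇒ P) ⇒ ¬R)) + (P ⇒ (¬R ⇒ P))) = 1/2 ⇒ 1/2 = 1/2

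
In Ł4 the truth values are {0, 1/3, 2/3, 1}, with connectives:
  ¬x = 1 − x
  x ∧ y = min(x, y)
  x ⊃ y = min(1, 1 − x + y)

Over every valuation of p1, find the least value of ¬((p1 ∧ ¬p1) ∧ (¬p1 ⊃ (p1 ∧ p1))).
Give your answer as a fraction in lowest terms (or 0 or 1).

2/3

Take p1 = 1/3:
¬p1 = ¬1/3 = 2/3
p1 ∧ ¬p1 = 1/3 ∧ 2/3 = 1/3
¬p1 = ¬1/3 = 2/3
p1 ∧ p1 = 1/3 ∧ 1/3 = 1/3
¬p1 ⊃ (p1 ∧ p1) = 2/3 ⊃ 1/3 = 2/3
(p1 ∧ ¬p1) ∧ (¬p1 ⊃ (p1 ∧ p1)) = 1/3 ∧ 2/3 = 1/3
¬((p1 ∧ ¬p1) ∧ (¬p1 ⊃ (p1 ∧ p1))) = ¬1/3 = 2/3
No assignment yields a value below 2/3, so this is the minimum.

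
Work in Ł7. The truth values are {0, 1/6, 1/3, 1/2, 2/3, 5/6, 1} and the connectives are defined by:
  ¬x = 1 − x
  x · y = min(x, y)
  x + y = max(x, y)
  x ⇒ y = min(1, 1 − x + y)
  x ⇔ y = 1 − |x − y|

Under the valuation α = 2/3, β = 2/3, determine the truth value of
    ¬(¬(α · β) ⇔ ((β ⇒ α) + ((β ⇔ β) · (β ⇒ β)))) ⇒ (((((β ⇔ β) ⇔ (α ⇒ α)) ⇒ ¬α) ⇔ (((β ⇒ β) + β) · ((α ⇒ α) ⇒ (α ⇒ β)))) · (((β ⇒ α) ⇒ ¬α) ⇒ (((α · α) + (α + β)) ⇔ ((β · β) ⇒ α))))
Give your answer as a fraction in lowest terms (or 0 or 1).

α · β = 2/3 · 2/3 = 2/3
¬(α · β) = ¬2/3 = 1/3
β ⇒ α = 2/3 ⇒ 2/3 = 1
β ⇔ β = 2/3 ⇔ 2/3 = 1
β ⇒ β = 2/3 ⇒ 2/3 = 1
(β ⇔ β) · (β ⇒ β) = 1 · 1 = 1
(β ⇒ α) + ((β ⇔ β) · (β ⇒ β)) = 1 + 1 = 1
¬(α · β) ⇔ ((β ⇒ α) + ((β ⇔ β) · (β ⇒ β))) = 1/3 ⇔ 1 = 1/3
¬(¬(α · β) ⇔ ((β ⇒ α) + ((β ⇔ β) · (β ⇒ β)))) = ¬1/3 = 2/3
β ⇔ β = 2/3 ⇔ 2/3 = 1
α ⇒ α = 2/3 ⇒ 2/3 = 1
(β ⇔ β) ⇔ (α ⇒ α) = 1 ⇔ 1 = 1
¬α = ¬2/3 = 1/3
((β ⇔ β) ⇔ (α ⇒ α)) ⇒ ¬α = 1 ⇒ 1/3 = 1/3
β ⇒ β = 2/3 ⇒ 2/3 = 1
(β ⇒ β) + β = 1 + 2/3 = 1
α ⇒ α = 2/3 ⇒ 2/3 = 1
α ⇒ β = 2/3 ⇒ 2/3 = 1
(α ⇒ α) ⇒ (α ⇒ β) = 1 ⇒ 1 = 1
((β ⇒ β) + β) · ((α ⇒ α) ⇒ (α ⇒ β)) = 1 · 1 = 1
(((β ⇔ β) ⇔ (α ⇒ α)) ⇒ ¬α) ⇔ (((β ⇒ β) + β) · ((α ⇒ α) ⇒ (α ⇒ β))) = 1/3 ⇔ 1 = 1/3
β ⇒ α = 2/3 ⇒ 2/3 = 1
¬α = ¬2/3 = 1/3
(β ⇒ α) ⇒ ¬α = 1 ⇒ 1/3 = 1/3
α · α = 2/3 · 2/3 = 2/3
α + β = 2/3 + 2/3 = 2/3
(α · α) + (α + β) = 2/3 + 2/3 = 2/3
β · β = 2/3 · 2/3 = 2/3
(β · β) ⇒ α = 2/3 ⇒ 2/3 = 1
((α · α) + (α + β)) ⇔ ((β · β) ⇒ α) = 2/3 ⇔ 1 = 2/3
((β ⇒ α) ⇒ ¬α) ⇒ (((α · α) + (α + β)) ⇔ ((β · β) ⇒ α)) = 1/3 ⇒ 2/3 = 1
((((β ⇔ β) ⇔ (α ⇒ α)) ⇒ ¬α) ⇔ (((β ⇒ β) + β) · ((α ⇒ α) ⇒ (α ⇒ β)))) · (((β ⇒ α) ⇒ ¬α) ⇒ (((α · α) + (α + β)) ⇔ ((β · β) ⇒ α))) = 1/3 · 1 = 1/3
¬(¬(α · β) ⇔ ((β ⇒ α) + ((β ⇔ β) · (β ⇒ β)))) ⇒ (((((β ⇔ β) ⇔ (α ⇒ α)) ⇒ ¬α) ⇔ (((β ⇒ β) + β) · ((α ⇒ α) ⇒ (α ⇒ β)))) · (((β ⇒ α) ⇒ ¬α) ⇒ (((α · α) + (α + β)) ⇔ ((β · β) ⇒ α)))) = 2/3 ⇒ 1/3 = 2/3

2/3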